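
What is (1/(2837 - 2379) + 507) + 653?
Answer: 531281/458 ≈ 1160.0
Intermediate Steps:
(1/(2837 - 2379) + 507) + 653 = (1/458 + 507) + 653 = 232207/458 + 653 = 531281/458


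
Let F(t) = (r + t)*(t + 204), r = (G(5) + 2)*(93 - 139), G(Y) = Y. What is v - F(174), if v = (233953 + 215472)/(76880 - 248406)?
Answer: 9595401119/171526 ≈ 55941.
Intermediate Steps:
v = -449425/171526 (v = 449425/(-171526) = 449425*(-1/171526) = -449425/171526 ≈ -2.6202)
r = -322 (r = (5 + 2)*(93 - 139) = 7*(-46) = -322)
F(t) = (-322 + t)*(204 + t) (F(t) = (-322 + t)*(t + 204) = (-322 + t)*(204 + t))
v - F(174) = -449425/171526 - (-65688 + 174**2 - 118*174) = -449425/171526 - (-65688 + 30276 - 20532) = -449425/171526 - 1*(-55944) = -449425/171526 + 55944 = 9595401119/171526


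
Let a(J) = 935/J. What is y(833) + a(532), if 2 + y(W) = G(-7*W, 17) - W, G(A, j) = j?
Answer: -434241/532 ≈ -816.24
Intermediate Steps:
y(W) = 15 - W (y(W) = -2 + (17 - W) = 15 - W)
y(833) + a(532) = (15 - 1*833) + 935/532 = (15 - 833) + 935*(1/532) = -818 + 935/532 = -434241/532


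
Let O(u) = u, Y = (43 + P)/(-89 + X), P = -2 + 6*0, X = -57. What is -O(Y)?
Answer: 41/146 ≈ 0.28082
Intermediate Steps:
P = -2 (P = -2 + 0 = -2)
Y = -41/146 (Y = (43 - 2)/(-89 - 57) = 41/(-146) = 41*(-1/146) = -41/146 ≈ -0.28082)
-O(Y) = -1*(-41/146) = 41/146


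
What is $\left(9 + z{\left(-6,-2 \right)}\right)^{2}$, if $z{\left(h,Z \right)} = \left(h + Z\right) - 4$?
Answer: $9$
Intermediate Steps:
$z{\left(h,Z \right)} = -4 + Z + h$ ($z{\left(h,Z \right)} = \left(Z + h\right) - 4 = -4 + Z + h$)
$\left(9 + z{\left(-6,-2 \right)}\right)^{2} = \left(9 - 12\right)^{2} = \left(-3\right)^{2} = 9$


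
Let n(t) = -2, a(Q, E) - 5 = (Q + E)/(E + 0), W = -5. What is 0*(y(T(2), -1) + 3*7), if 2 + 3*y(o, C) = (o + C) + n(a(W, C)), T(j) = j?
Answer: 0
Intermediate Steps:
a(Q, E) = 5 + (E + Q)/E (a(Q, E) = 5 + (Q + E)/(E + 0) = 5 + (E + Q)/E)
y(o, C) = -4/3 + C/3 + o/3 (y(o, C) = -2/3 + ((o + C) - 2)/3 = -2/3 + ((C + o) - 2)/3 = -2/3 + (-2 + C + o)/3 = -2/3 + (-2/3 + C/3 + o/3) = -4/3 + C/3 + o/3)
0*(y(T(2), -1) + 3*7) = 0*((-4/3 + (1/3)*(-1) + (1/3)*2) + 3*7) = 0*((-4/3 - 1/3 + 2/3) + 21) = 0*(-1 + 21) = 0*20 = 0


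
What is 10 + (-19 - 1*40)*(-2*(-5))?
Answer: -580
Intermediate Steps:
10 + (-19 - 1*40)*(-2*(-5)) = 10 + (-19 - 40)*10 = 10 - 59*10 = 10 - 590 = -580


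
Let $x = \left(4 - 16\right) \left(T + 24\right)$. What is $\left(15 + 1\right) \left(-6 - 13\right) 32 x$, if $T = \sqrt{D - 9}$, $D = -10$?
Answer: $2801664 + 116736 i \sqrt{19} \approx 2.8017 \cdot 10^{6} + 5.0884 \cdot 10^{5} i$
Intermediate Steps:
$T = i \sqrt{19}$ ($T = \sqrt{-10 - 9} = \sqrt{-19} = i \sqrt{19} \approx 4.3589 i$)
$x = -288 - 12 i \sqrt{19}$ ($x = \left(4 - 16\right) \left(i \sqrt{19} + 24\right) = - 12 \left(24 + i \sqrt{19}\right) = -288 - 12 i \sqrt{19} \approx -288.0 - 52.307 i$)
$\left(15 + 1\right) \left(-6 - 13\right) 32 x = \left(15 + 1\right) \left(-6 - 13\right) 32 \left(-288 - 12 i \sqrt{19}\right) = 16 \left(-19\right) 32 \left(-288 - 12 i \sqrt{19}\right) = \left(-304\right) 32 \left(-288 - 12 i \sqrt{19}\right) = - 9728 \left(-288 - 12 i \sqrt{19}\right) = 2801664 + 116736 i \sqrt{19}$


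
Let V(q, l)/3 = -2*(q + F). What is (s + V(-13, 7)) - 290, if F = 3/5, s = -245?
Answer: -2303/5 ≈ -460.60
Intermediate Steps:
F = ⅗ (F = 3*(⅕) = ⅗ ≈ 0.60000)
V(q, l) = -18/5 - 6*q (V(q, l) = 3*(-2*(q + ⅗)) = 3*(-2*(⅗ + q)) = 3*(-6/5 - 2*q) = -18/5 - 6*q)
(s + V(-13, 7)) - 290 = (-245 + (-18/5 - 6*(-13))) - 290 = (-245 + (-18/5 + 78)) - 290 = (-245 + 372/5) - 290 = -853/5 - 290 = -2303/5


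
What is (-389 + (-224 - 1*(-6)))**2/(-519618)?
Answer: -368449/519618 ≈ -0.70908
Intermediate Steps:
(-389 + (-224 - 1*(-6)))**2/(-519618) = (-389 + (-224 + 6))**2*(-1/519618) = (-389 - 218)**2*(-1/519618) = (-607)**2*(-1/519618) = 368449*(-1/519618) = -368449/519618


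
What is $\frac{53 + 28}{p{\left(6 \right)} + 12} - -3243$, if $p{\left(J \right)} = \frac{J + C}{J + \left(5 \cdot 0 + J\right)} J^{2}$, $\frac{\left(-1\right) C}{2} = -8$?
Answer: $\frac{84345}{26} \approx 3244.0$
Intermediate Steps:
$C = 16$ ($C = \left(-2\right) \left(-8\right) = 16$)
$p{\left(J \right)} = \frac{J \left(16 + J\right)}{2}$ ($p{\left(J \right)} = \frac{J + 16}{J + \left(5 \cdot 0 + J\right)} J^{2} = \frac{16 + J}{J + \left(0 + J\right)} J^{2} = \frac{16 + J}{J + J} J^{2} = \frac{16 + J}{2 J} J^{2} = \frac{J \left(16 + J\right)}{2}$)
$\frac{53 + 28}{p{\left(6 \right)} + 12} - -3243 = \frac{53 + 28}{\frac{1}{2} \cdot 6 \left(16 + 6\right) + 12} - -3243 = \frac{81}{\frac{1}{2} \cdot 6 \cdot 22 + 12} + 3243 = \frac{81}{66 + 12} + 3243 = \frac{81}{78} + 3243 = 81 \cdot \frac{1}{78} + 3243 = \frac{27}{26} + 3243 = \frac{84345}{26}$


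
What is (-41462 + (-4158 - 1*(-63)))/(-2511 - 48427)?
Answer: 45557/50938 ≈ 0.89436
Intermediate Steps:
(-41462 + (-4158 - 1*(-63)))/(-2511 - 48427) = (-41462 + (-4158 + 63))/(-50938) = (-41462 - 4095)*(-1/50938) = -45557*(-1/50938) = 45557/50938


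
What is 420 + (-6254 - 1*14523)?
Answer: -20357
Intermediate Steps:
420 + (-6254 - 1*14523) = 420 + (-6254 - 14523) = 420 - 20777 = -20357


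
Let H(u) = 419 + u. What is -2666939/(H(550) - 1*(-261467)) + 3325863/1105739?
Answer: -2076112280653/290185720204 ≈ -7.1544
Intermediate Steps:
-2666939/(H(550) - 1*(-261467)) + 3325863/1105739 = -2666939/((419 + 550) - 1*(-261467)) + 3325863/1105739 = -2666939/(969 + 261467) + 3325863*(1/1105739) = -2666939/262436 + 3325863/1105739 = -2076112280653/290185720204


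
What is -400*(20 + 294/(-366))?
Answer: -468400/61 ≈ -7678.7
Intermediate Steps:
-400*(20 + 294/(-366)) = -400*(20 + 294*(-1/366)) = -400*(20 - 49/61) = -400*1171/61 = -468400/61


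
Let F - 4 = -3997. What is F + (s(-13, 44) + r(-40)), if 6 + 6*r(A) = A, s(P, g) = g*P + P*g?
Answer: -15434/3 ≈ -5144.7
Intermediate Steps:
s(P, g) = 2*P*g (s(P, g) = P*g + P*g = 2*P*g)
r(A) = -1 + A/6
F = -3993 (F = 4 - 3997 = -3993)
F + (s(-13, 44) + r(-40)) = -3993 + (2*(-13)*44 + (-1 + (⅙)*(-40))) = -3993 + (-1144 + (-1 - 20/3)) = -3993 + (-1144 - 23/3) = -3993 - 3455/3 = -15434/3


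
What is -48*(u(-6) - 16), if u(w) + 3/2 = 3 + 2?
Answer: 600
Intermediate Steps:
u(w) = 7/2 (u(w) = -3/2 + (3 + 2) = -3/2 + 5 = 7/2)
-48*(u(-6) - 16) = -48*(7/2 - 16) = -48*(-25/2) = 600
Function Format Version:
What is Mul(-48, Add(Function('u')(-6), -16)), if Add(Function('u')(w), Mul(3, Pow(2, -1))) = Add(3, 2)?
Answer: 600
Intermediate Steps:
Function('u')(w) = Rational(7, 2) (Function('u')(w) = Add(Rational(-3, 2), Add(3, 2)) = Add(Rational(-3, 2), 5) = Rational(7, 2))
Mul(-48, Add(Function('u')(-6), -16)) = Mul(-48, Add(Rational(7, 2), -16)) = Mul(-48, Rational(-25, 2)) = 600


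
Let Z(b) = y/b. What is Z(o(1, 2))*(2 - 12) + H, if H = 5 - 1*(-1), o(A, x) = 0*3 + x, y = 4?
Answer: -14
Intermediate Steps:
o(A, x) = x (o(A, x) = 0 + x = x)
H = 6 (H = 5 + 1 = 6)
Z(b) = 4/b
Z(o(1, 2))*(2 - 12) + H = (4/2)*(2 - 12) + 6 = (4*(1/2))*(-10) + 6 = 2*(-10) + 6 = -20 + 6 = -14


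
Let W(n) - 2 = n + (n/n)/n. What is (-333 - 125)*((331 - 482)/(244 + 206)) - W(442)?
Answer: -28872107/99450 ≈ -290.32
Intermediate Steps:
W(n) = 2 + n + 1/n (W(n) = 2 + (n + (n/n)/n) = 2 + (n + 1/n) = 2 + n + 1/n)
(-333 - 125)*((331 - 482)/(244 + 206)) - W(442) = (-333 - 125)*((331 - 482)/(244 + 206)) - (2 + 442 + 1/442) = -(-69158)/450 - (2 + 442 + 1/442) = -(-69158)/450 - 1*196249/442 = -458*(-151/450) - 196249/442 = 34579/225 - 196249/442 = -28872107/99450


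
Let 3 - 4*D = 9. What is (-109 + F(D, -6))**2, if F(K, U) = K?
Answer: 48841/4 ≈ 12210.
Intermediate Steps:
D = -3/2 (D = 3/4 - 1/4*9 = 3/4 - 9/4 = -3/2 ≈ -1.5000)
(-109 + F(D, -6))**2 = (-109 - 3/2)**2 = (-221/2)**2 = 48841/4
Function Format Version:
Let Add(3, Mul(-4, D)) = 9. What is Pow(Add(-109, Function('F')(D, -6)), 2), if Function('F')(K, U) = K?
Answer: Rational(48841, 4) ≈ 12210.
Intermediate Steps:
D = Rational(-3, 2) (D = Add(Rational(3, 4), Mul(Rational(-1, 4), 9)) = Add(Rational(3, 4), Rational(-9, 4)) = Rational(-3, 2) ≈ -1.5000)
Pow(Add(-109, Function('F')(D, -6)), 2) = Pow(Add(-109, Rational(-3, 2)), 2) = Pow(Rational(-221, 2), 2) = Rational(48841, 4)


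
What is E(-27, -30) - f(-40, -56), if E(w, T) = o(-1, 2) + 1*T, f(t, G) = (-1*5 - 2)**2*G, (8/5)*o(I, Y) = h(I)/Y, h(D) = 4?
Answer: 10861/4 ≈ 2715.3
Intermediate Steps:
o(I, Y) = 5/(2*Y) (o(I, Y) = 5*(4/Y)/8 = 5/(2*Y))
f(t, G) = 49*G (f(t, G) = (-5 - 2)**2*G = (-7)**2*G = 49*G)
E(w, T) = 5/4 + T (E(w, T) = (5/2)/2 + 1*T = (5/2)*(1/2) + T = 5/4 + T)
E(-27, -30) - f(-40, -56) = (5/4 - 30) - 49*(-56) = -115/4 - 1*(-2744) = -115/4 + 2744 = 10861/4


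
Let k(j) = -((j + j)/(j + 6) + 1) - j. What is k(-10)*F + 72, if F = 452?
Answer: 1880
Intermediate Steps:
k(j) = -1 - j - 2*j/(6 + j) (k(j) = -((2*j)/(6 + j) + 1) - j = -(2*j/(6 + j) + 1) - j = -(1 + 2*j/(6 + j)) - j = (-1 - 2*j/(6 + j)) - j = -1 - j - 2*j/(6 + j))
k(-10)*F + 72 = ((-6 - 1*(-10)**2 - 9*(-10))/(6 - 10))*452 + 72 = ((-6 - 1*100 + 90)/(-4))*452 + 72 = -(-6 - 100 + 90)/4*452 + 72 = -1/4*(-16)*452 + 72 = 4*452 + 72 = 1808 + 72 = 1880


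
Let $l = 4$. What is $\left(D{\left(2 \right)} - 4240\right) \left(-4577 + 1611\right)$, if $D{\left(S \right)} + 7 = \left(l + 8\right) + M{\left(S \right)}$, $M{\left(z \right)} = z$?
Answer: $12555078$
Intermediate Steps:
$D{\left(S \right)} = 5 + S$ ($D{\left(S \right)} = -7 + \left(\left(4 + 8\right) + S\right) = -7 + \left(12 + S\right) = 5 + S$)
$\left(D{\left(2 \right)} - 4240\right) \left(-4577 + 1611\right) = \left(\left(5 + 2\right) - 4240\right) \left(-4577 + 1611\right) = \left(7 - 4240\right) \left(-2966\right) = \left(-4233\right) \left(-2966\right) = 12555078$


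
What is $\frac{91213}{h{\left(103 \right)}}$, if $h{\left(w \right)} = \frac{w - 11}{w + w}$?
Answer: $\frac{9394939}{46} \approx 2.0424 \cdot 10^{5}$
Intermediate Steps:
$h{\left(w \right)} = \frac{-11 + w}{2 w}$
$\frac{91213}{h{\left(103 \right)}} = \frac{91213}{\frac{1}{2} \cdot \frac{1}{103} \left(-11 + 103\right)} = \frac{91213}{\frac{1}{2} \cdot \frac{1}{103} \cdot 92} = \frac{91213}{\frac{46}{103}} = 91213 \cdot \frac{103}{46} = \frac{9394939}{46}$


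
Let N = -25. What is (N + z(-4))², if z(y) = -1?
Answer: 676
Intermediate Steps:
(N + z(-4))² = (-25 - 1)² = (-26)² = 676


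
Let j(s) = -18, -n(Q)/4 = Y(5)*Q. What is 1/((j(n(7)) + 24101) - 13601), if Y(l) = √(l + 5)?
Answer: 1/10482 ≈ 9.5402e-5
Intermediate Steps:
Y(l) = √(5 + l)
n(Q) = -4*Q*√10 (n(Q) = -4*√(5 + 5)*Q = -4*√10*Q = -4*Q*√10)
1/((j(n(7)) + 24101) - 13601) = 1/((-18 + 24101) - 13601) = 1/(24083 - 13601) = 1/10482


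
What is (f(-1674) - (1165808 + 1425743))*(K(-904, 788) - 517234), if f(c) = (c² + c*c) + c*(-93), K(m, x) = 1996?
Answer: -1632625891554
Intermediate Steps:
f(c) = -93*c + 2*c² (f(c) = (c² + c²) - 93*c = 2*c² - 93*c = -93*c + 2*c²)
(f(-1674) - (1165808 + 1425743))*(K(-904, 788) - 517234) = (-1674*(-93 + 2*(-1674)) - (1165808 + 1425743))*(1996 - 517234) = (-1674*(-93 - 3348) - 1*2591551)*(-515238) = (-1674*(-3441) - 2591551)*(-515238) = (5760234 - 2591551)*(-515238) = 3168683*(-515238) = -1632625891554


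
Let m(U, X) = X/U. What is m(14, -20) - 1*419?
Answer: -2943/7 ≈ -420.43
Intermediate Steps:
m(14, -20) - 1*419 = -20/14 - 1*419 = -20*1/14 - 419 = -10/7 - 419 = -2943/7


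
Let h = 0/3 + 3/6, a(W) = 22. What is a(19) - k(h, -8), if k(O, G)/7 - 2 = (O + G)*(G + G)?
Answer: -832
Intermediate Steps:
h = 1/2 (h = 0*(1/3) + 3*(1/6) = 0 + 1/2 = 1/2 ≈ 0.50000)
k(O, G) = 14 + 14*G*(G + O) (k(O, G) = 14 + 7*((O + G)*(G + G)) = 14 + 7*((G + O)*(2*G)) = 14 + 7*(2*G*(G + O)) = 14 + 14*G*(G + O))
a(19) - k(h, -8) = 22 - (14 + 14*(-8)**2 + 14*(-8)*(1/2)) = 22 - (14 + 14*64 - 56) = 22 - (14 + 896 - 56) = 22 - 1*854 = 22 - 854 = -832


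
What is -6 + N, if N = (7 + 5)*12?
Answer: 138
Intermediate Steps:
N = 144 (N = 12*12 = 144)
-6 + N = -6 + 144 = 138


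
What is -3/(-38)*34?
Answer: 51/19 ≈ 2.6842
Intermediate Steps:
-3/(-38)*34 = -3*(-1/38)*34 = (3/38)*34 = 51/19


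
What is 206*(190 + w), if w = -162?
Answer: 5768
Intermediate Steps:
206*(190 + w) = 206*(190 - 162) = 206*28 = 5768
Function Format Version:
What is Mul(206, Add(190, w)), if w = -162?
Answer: 5768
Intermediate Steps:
Mul(206, Add(190, w)) = Mul(206, Add(190, -162)) = Mul(206, 28) = 5768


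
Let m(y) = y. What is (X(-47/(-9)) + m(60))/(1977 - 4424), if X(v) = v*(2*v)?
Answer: -9278/198207 ≈ -0.046810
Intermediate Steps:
X(v) = 2*v²
(X(-47/(-9)) + m(60))/(1977 - 4424) = (2*(-47/(-9))² + 60)/(1977 - 4424) = (2*(-47*(-⅑))² + 60)/(-2447) = (2*(47/9)² + 60)*(-1/2447) = (2*(2209/81) + 60)*(-1/2447) = (4418/81 + 60)*(-1/2447) = (9278/81)*(-1/2447) = -9278/198207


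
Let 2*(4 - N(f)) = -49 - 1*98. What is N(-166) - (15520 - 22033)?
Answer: 13181/2 ≈ 6590.5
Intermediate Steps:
N(f) = 155/2 (N(f) = 4 - (-49 - 1*98)/2 = 4 - (-49 - 98)/2 = 4 - ½*(-147) = 4 + 147/2 = 155/2)
N(-166) - (15520 - 22033) = 155/2 - (15520 - 22033) = 155/2 - 1*(-6513) = 155/2 + 6513 = 13181/2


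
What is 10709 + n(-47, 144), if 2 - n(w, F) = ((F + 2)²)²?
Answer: -454361145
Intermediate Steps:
n(w, F) = 2 - (2 + F)⁴ (n(w, F) = 2 - ((F + 2)²)² = 2 - ((2 + F)²)² = 2 - (2 + F)⁴)
10709 + n(-47, 144) = 10709 + (2 - (2 + 144)⁴) = 10709 + (2 - 1*146⁴) = 10709 + (2 - 1*454371856) = 10709 + (2 - 454371856) = 10709 - 454371854 = -454361145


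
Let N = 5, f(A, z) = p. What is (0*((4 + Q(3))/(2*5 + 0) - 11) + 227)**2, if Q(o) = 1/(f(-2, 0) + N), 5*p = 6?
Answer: 51529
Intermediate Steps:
p = 6/5 (p = (1/5)*6 = 6/5 ≈ 1.2000)
f(A, z) = 6/5
Q(o) = 5/31 (Q(o) = 1/(6/5 + 5) = 1/(31/5) = 5/31)
(0*((4 + Q(3))/(2*5 + 0) - 11) + 227)**2 = (0*((4 + 5/31)/(2*5 + 0) - 11) + 227)**2 = (0*(129/(31*(10 + 0)) - 11) + 227)**2 = (0*((129/31)/10 - 11) + 227)**2 = (0*((129/31)*(1/10) - 11) + 227)**2 = (0*(129/310 - 11) + 227)**2 = (0*(-3281/310) + 227)**2 = (0 + 227)**2 = 227**2 = 51529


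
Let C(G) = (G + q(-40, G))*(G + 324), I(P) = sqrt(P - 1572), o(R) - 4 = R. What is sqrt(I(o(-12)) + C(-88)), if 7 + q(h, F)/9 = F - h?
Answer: sqrt(-137588 + 2*I*sqrt(395)) ≈ 0.054 + 370.93*I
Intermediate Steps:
o(R) = 4 + R
q(h, F) = -63 - 9*h + 9*F (q(h, F) = -63 + 9*(F - h) = -63 + (-9*h + 9*F) = -63 - 9*h + 9*F)
I(P) = sqrt(-1572 + P)
C(G) = (297 + 10*G)*(324 + G) (C(G) = (G + (-63 - 9*(-40) + 9*G))*(G + 324) = (G + (-63 + 360 + 9*G))*(324 + G) = (G + (297 + 9*G))*(324 + G) = (297 + 10*G)*(324 + G))
sqrt(I(o(-12)) + C(-88)) = sqrt(sqrt(-1572 + (4 - 12)) + (96228 + 10*(-88)**2 + 3537*(-88))) = sqrt(sqrt(-1572 - 8) + (96228 + 10*7744 - 311256)) = sqrt(sqrt(-1580) + (96228 + 77440 - 311256)) = sqrt(2*I*sqrt(395) - 137588) = sqrt(-137588 + 2*I*sqrt(395))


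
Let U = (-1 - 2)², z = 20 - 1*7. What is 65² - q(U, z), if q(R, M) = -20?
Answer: 4245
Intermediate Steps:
z = 13 (z = 20 - 7 = 13)
U = 9 (U = (-3)² = 9)
65² - q(U, z) = 65² - 1*(-20) = 4225 + 20 = 4245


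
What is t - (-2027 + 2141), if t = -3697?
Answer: -3811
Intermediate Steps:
t - (-2027 + 2141) = -3697 - (-2027 + 2141) = -3697 - 1*114 = -3697 - 114 = -3811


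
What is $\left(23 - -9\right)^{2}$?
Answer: $1024$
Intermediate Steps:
$\left(23 - -9\right)^{2} = \left(23 + \left(-10 + 19\right)\right)^{2} = \left(23 + 9\right)^{2} = 32^{2} = 1024$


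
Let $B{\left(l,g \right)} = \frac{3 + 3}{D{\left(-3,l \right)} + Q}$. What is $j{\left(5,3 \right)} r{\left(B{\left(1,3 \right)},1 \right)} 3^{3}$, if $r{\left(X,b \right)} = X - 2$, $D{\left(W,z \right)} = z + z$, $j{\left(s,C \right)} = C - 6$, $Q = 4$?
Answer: $81$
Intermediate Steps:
$j{\left(s,C \right)} = -6 + C$ ($j{\left(s,C \right)} = C - 6 = -6 + C$)
$D{\left(W,z \right)} = 2 z$
$B{\left(l,g \right)} = \frac{6}{4 + 2 l}$ ($B{\left(l,g \right)} = \frac{3 + 3}{2 l + 4} = \frac{6}{4 + 2 l}$)
$r{\left(X,b \right)} = -2 + X$
$j{\left(5,3 \right)} r{\left(B{\left(1,3 \right)},1 \right)} 3^{3} = \left(-6 + 3\right) \left(-2 + \frac{3}{2 + 1}\right) 3^{3} = - 3 \left(-2 + \frac{3}{3}\right) 27 = - 3 \left(-2 + 3 \cdot \frac{1}{3}\right) 27 = - 3 \left(-2 + 1\right) 27 = \left(-3\right) \left(-1\right) 27 = 3 \cdot 27 = 81$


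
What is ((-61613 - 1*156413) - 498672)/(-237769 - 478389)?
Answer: 358349/358079 ≈ 1.0008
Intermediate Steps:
((-61613 - 1*156413) - 498672)/(-237769 - 478389) = ((-61613 - 156413) - 498672)/(-716158) = (-218026 - 498672)*(-1/716158) = -716698*(-1/716158) = 358349/358079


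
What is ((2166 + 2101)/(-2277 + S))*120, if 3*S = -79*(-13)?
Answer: -384030/1451 ≈ -264.67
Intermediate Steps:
S = 1027/3 (S = (-79*(-13))/3 = (⅓)*1027 = 1027/3 ≈ 342.33)
((2166 + 2101)/(-2277 + S))*120 = ((2166 + 2101)/(-2277 + 1027/3))*120 = (4267/(-5804/3))*120 = (4267*(-3/5804))*120 = -12801/5804*120 = -384030/1451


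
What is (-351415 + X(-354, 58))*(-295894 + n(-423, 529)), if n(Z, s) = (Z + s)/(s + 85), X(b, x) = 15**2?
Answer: 31901890641950/307 ≈ 1.0391e+11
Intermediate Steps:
X(b, x) = 225
n(Z, s) = (Z + s)/(85 + s)
(-351415 + X(-354, 58))*(-295894 + n(-423, 529)) = (-351415 + 225)*(-295894 + (-423 + 529)/(85 + 529)) = -351190*(-295894 + 106/614) = -351190*(-295894 + (1/614)*106) = -351190*(-295894 + 53/307) = -351190*(-90839405/307) = 31901890641950/307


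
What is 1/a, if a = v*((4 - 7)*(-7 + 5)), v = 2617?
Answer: 1/15702 ≈ 6.3686e-5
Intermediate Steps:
a = 15702 (a = 2617*((4 - 7)*(-7 + 5)) = 2617*(-3*(-2)) = 2617*6 = 15702)
1/a = 1/15702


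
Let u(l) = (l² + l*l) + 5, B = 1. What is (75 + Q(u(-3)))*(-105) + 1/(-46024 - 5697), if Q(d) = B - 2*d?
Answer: -162921151/51721 ≈ -3150.0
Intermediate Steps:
u(l) = 5 + 2*l² (u(l) = (l² + l²) + 5 = 2*l² + 5 = 5 + 2*l²)
Q(d) = 1 - 2*d
(75 + Q(u(-3)))*(-105) + 1/(-46024 - 5697) = (75 + (1 - 2*(5 + 2*(-3)²)))*(-105) + 1/(-46024 - 5697) = (75 + (1 - 2*(5 + 2*9)))*(-105) + 1/(-51721) = (75 + (1 - 2*(5 + 18)))*(-105) - 1/51721 = (75 + (1 - 2*23))*(-105) - 1/51721 = (75 + (1 - 46))*(-105) - 1/51721 = (75 - 45)*(-105) - 1/51721 = 30*(-105) - 1/51721 = -3150 - 1/51721 = -162921151/51721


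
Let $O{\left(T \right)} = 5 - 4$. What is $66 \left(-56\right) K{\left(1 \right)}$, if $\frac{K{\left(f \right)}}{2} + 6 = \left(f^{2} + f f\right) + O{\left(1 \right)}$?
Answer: $22176$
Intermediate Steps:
$O{\left(T \right)} = 1$
$K{\left(f \right)} = -10 + 4 f^{2}$ ($K{\left(f \right)} = -12 + 2 \left(\left(f^{2} + f f\right) + 1\right) = -12 + 2 \left(\left(f^{2} + f^{2}\right) + 1\right) = -12 + 2 \left(2 f^{2} + 1\right) = -12 + 2 \left(1 + 2 f^{2}\right) = -12 + \left(2 + 4 f^{2}\right) = -10 + 4 f^{2}$)
$66 \left(-56\right) K{\left(1 \right)} = 66 \left(-56\right) \left(-10 + 4 \cdot 1^{2}\right) = - 3696 \left(-10 + 4 \cdot 1\right) = - 3696 \left(-10 + 4\right) = \left(-3696\right) \left(-6\right) = 22176$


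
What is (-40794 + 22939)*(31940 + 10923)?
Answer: -765318865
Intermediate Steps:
(-40794 + 22939)*(31940 + 10923) = -17855*42863 = -765318865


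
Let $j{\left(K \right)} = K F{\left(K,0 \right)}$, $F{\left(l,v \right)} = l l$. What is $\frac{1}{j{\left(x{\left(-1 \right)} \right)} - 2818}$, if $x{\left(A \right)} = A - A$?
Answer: $- \frac{1}{2818} \approx -0.00035486$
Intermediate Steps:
$F{\left(l,v \right)} = l^{2}$
$x{\left(A \right)} = 0$
$j{\left(K \right)} = K^{3}$ ($j{\left(K \right)} = K K^{2} = K^{3}$)
$\frac{1}{j{\left(x{\left(-1 \right)} \right)} - 2818} = \frac{1}{0^{3} - 2818} = \frac{1}{0 - 2818} = \frac{1}{-2818} = - \frac{1}{2818}$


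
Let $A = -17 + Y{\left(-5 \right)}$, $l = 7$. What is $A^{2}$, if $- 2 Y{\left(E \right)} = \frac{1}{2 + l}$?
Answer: $\frac{94249}{324} \approx 290.89$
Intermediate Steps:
$Y{\left(E \right)} = - \frac{1}{18}$ ($Y{\left(E \right)} = - \frac{1}{2 \left(2 + 7\right)} = - \frac{1}{2 \cdot 9} = \left(- \frac{1}{2}\right) \frac{1}{9} = - \frac{1}{18}$)
$A = - \frac{307}{18}$ ($A = -17 - \frac{1}{18} = - \frac{307}{18} \approx -17.056$)
$A^{2} = \left(- \frac{307}{18}\right)^{2} = \frac{94249}{324}$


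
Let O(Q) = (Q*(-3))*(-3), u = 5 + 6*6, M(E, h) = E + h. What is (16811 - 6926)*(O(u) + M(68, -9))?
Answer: 4230780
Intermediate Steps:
u = 41 (u = 5 + 36 = 41)
O(Q) = 9*Q (O(Q) = -3*Q*(-3) = 9*Q)
(16811 - 6926)*(O(u) + M(68, -9)) = (16811 - 6926)*(9*41 + (68 - 9)) = 9885*(369 + 59) = 9885*428 = 4230780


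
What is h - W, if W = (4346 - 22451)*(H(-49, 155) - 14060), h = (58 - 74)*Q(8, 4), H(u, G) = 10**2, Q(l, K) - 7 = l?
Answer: -252746040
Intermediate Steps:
Q(l, K) = 7 + l
H(u, G) = 100
h = -240 (h = (58 - 74)*(7 + 8) = -16*15 = -240)
W = 252745800 (W = (4346 - 22451)*(100 - 14060) = -18105*(-13960) = 252745800)
h - W = -240 - 1*252745800 = -240 - 252745800 = -252746040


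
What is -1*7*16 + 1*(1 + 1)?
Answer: -110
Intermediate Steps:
-1*7*16 + 1*(1 + 1) = -7*16 + 1*2 = -112 + 2 = -110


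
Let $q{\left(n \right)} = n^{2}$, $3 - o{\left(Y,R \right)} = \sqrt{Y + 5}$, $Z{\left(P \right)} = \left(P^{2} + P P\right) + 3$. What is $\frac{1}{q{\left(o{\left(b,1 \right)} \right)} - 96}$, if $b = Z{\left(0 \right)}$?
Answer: $- \frac{79}{5953} + \frac{12 \sqrt{2}}{5953} \approx -0.01042$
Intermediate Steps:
$Z{\left(P \right)} = 3 + 2 P^{2}$ ($Z{\left(P \right)} = \left(P^{2} + P^{2}\right) + 3 = 2 P^{2} + 3 = 3 + 2 P^{2}$)
$b = 3$ ($b = 3 + 2 \cdot 0^{2} = 3 + 2 \cdot 0 = 3 + 0 = 3$)
$o{\left(Y,R \right)} = 3 - \sqrt{5 + Y}$ ($o{\left(Y,R \right)} = 3 - \sqrt{Y + 5} = 3 - \sqrt{5 + Y}$)
$\frac{1}{q{\left(o{\left(b,1 \right)} \right)} - 96} = \frac{1}{\left(3 - \sqrt{5 + 3}\right)^{2} - 96} = \frac{1}{\left(3 - \sqrt{8}\right)^{2} - 96} = \frac{1}{\left(3 - 2 \sqrt{2}\right)^{2} - 96} = \frac{1}{-96 + \left(3 - 2 \sqrt{2}\right)^{2}}$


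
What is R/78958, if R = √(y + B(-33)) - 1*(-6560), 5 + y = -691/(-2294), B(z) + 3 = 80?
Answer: 3280/39479 + √380480546/181129652 ≈ 0.083190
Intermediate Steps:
B(z) = 77 (B(z) = -3 + 80 = 77)
y = -10779/2294 (y = -5 - 691/(-2294) = -5 - 691*(-1/2294) = -5 + 691/2294 = -10779/2294 ≈ -4.6988)
R = 6560 + √380480546/2294 (R = √(-10779/2294 + 77) - 1*(-6560) = √(165859/2294) + 6560 = √380480546/2294 + 6560 = 6560 + √380480546/2294 ≈ 6568.5)
R/78958 = (6560 + √380480546/2294)/78958 = (6560 + √380480546/2294)*(1/78958) = 3280/39479 + √380480546/181129652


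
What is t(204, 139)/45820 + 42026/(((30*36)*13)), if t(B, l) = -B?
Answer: 48069179/16082820 ≈ 2.9889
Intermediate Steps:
t(204, 139)/45820 + 42026/(((30*36)*13)) = -1*204/45820 + 42026/(((30*36)*13)) = -204*1/45820 + 42026/((1080*13)) = -51/11455 + 42026/14040 = -51/11455 + 42026*(1/14040) = -51/11455 + 21013/7020 = 48069179/16082820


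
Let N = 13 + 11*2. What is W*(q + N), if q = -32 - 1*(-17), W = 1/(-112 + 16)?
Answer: -5/24 ≈ -0.20833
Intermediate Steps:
N = 35 (N = 13 + 22 = 35)
W = -1/96 (W = 1/(-96) = -1/96 ≈ -0.010417)
q = -15 (q = -32 + 17 = -15)
W*(q + N) = -(-15 + 35)/96 = -1/96*20 = -5/24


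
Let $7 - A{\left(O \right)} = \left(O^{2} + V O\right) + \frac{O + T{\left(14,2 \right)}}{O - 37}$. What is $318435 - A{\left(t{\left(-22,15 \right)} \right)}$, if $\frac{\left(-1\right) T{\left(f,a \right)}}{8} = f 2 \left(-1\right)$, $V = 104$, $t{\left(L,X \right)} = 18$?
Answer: $\frac{6091614}{19} \approx 3.2061 \cdot 10^{5}$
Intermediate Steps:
$T{\left(f,a \right)} = 16 f$ ($T{\left(f,a \right)} = - 8 f 2 \left(-1\right) = - 8 \cdot 2 f \left(-1\right) = - 8 \left(- 2 f\right) = 16 f$)
$A{\left(O \right)} = 7 - O^{2} - 104 O - \frac{224 + O}{-37 + O}$ ($A{\left(O \right)} = 7 - \left(\left(O^{2} + 104 O\right) + \frac{O + 16 \cdot 14}{O - 37}\right) = 7 - \left(\left(O^{2} + 104 O\right) + \frac{O + 224}{-37 + O}\right) = 7 - \left(\left(O^{2} + 104 O\right) + \frac{224 + O}{-37 + O}\right) = 7 - \left(O^{2} + 104 O + \frac{224 + O}{-37 + O}\right) = 7 - O^{2} - 104 O - \frac{224 + O}{-37 + O}$)
$318435 - A{\left(t{\left(-22,15 \right)} \right)} = 318435 - \frac{-483 - 18^{3} - 67 \cdot 18^{2} + 3854 \cdot 18}{-37 + 18} = 318435 - \frac{-483 - 5832 - 21708 + 69372}{-19} = 318435 - - \frac{-483 - 5832 - 21708 + 69372}{19} = 318435 - \left(- \frac{1}{19}\right) 41349 = 318435 - - \frac{41349}{19} = 318435 + \frac{41349}{19} = \frac{6091614}{19}$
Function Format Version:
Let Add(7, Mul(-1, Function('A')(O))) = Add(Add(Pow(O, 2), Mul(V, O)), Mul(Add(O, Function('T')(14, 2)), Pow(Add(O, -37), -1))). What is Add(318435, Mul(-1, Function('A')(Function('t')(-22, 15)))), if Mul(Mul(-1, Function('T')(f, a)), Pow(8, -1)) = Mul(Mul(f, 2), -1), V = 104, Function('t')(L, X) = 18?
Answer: Rational(6091614, 19) ≈ 3.2061e+5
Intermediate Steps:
Function('T')(f, a) = Mul(16, f) (Function('T')(f, a) = Mul(-8, Mul(Mul(f, 2), -1)) = Mul(-8, Mul(Mul(2, f), -1)) = Mul(-8, Mul(-2, f)) = Mul(16, f))
Function('A')(O) = Add(7, Mul(-1, Pow(O, 2)), Mul(-104, O), Mul(-1, Pow(Add(-37, O), -1), Add(224, O))) (Function('A')(O) = Add(7, Mul(-1, Add(Add(Pow(O, 2), Mul(104, O)), Mul(Add(O, Mul(16, 14)), Pow(Add(O, -37), -1))))) = Add(7, Mul(-1, Add(Add(Pow(O, 2), Mul(104, O)), Mul(Add(O, 224), Pow(Add(-37, O), -1))))) = Add(7, Mul(-1, Add(Add(Pow(O, 2), Mul(104, O)), Mul(Add(224, O), Pow(Add(-37, O), -1))))) = Add(7, Mul(-1, Add(Add(Pow(O, 2), Mul(104, O)), Mul(Pow(Add(-37, O), -1), Add(224, O))))) = Add(7, Mul(-1, Add(Pow(O, 2), Mul(104, O), Mul(Pow(Add(-37, O), -1), Add(224, O))))) = Add(7, Add(Mul(-1, Pow(O, 2)), Mul(-104, O), Mul(-1, Pow(Add(-37, O), -1), Add(224, O)))) = Add(7, Mul(-1, Pow(O, 2)), Mul(-104, O), Mul(-1, Pow(Add(-37, O), -1), Add(224, O))))
Add(318435, Mul(-1, Function('A')(Function('t')(-22, 15)))) = Add(318435, Mul(-1, Mul(Pow(Add(-37, 18), -1), Add(-483, Mul(-1, Pow(18, 3)), Mul(-67, Pow(18, 2)), Mul(3854, 18))))) = Add(318435, Mul(-1, Mul(Pow(-19, -1), Add(-483, Mul(-1, 5832), Mul(-67, 324), 69372)))) = Add(318435, Mul(-1, Mul(Rational(-1, 19), Add(-483, -5832, -21708, 69372)))) = Add(318435, Mul(-1, Mul(Rational(-1, 19), 41349))) = Add(318435, Mul(-1, Rational(-41349, 19))) = Add(318435, Rational(41349, 19)) = Rational(6091614, 19)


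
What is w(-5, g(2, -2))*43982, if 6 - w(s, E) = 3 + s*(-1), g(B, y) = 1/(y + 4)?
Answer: -87964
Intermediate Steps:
g(B, y) = 1/(4 + y)
w(s, E) = 3 + s (w(s, E) = 6 - (3 + s*(-1)) = 6 - (3 - s) = 6 + (-3 + s) = 3 + s)
w(-5, g(2, -2))*43982 = (3 - 5)*43982 = -2*43982 = -87964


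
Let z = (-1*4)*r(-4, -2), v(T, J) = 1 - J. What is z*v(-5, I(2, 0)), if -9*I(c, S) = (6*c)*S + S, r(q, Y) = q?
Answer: 16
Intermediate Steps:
I(c, S) = -S/9 - 2*S*c/3 (I(c, S) = -((6*c)*S + S)/9 = -(6*S*c + S)/9 = -(S + 6*S*c)/9 = -S/9 - 2*S*c/3)
z = 16 (z = -1*4*(-4) = -4*(-4) = 16)
z*v(-5, I(2, 0)) = 16*(1 - (-1)*0*(1 + 6*2)/9) = 16*(1 - (-1)*0*(1 + 12)/9) = 16*(1 - (-1)*0*13/9) = 16*(1 - 1*0) = 16*(1 + 0) = 16*1 = 16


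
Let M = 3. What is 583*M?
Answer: 1749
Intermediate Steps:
583*M = 583*3 = 1749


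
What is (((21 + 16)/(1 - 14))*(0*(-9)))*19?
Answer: 0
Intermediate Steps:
(((21 + 16)/(1 - 14))*(0*(-9)))*19 = ((37/(-13))*0)*19 = ((37*(-1/13))*0)*19 = -37/13*0*19 = 0*19 = 0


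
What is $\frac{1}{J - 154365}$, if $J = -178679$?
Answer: $- \frac{1}{333044} \approx -3.0026 \cdot 10^{-6}$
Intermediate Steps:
$\frac{1}{J - 154365} = \frac{1}{-178679 - 154365} = \frac{1}{-333044} = - \frac{1}{333044}$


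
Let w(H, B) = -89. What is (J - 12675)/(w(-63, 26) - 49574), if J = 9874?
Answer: 2801/49663 ≈ 0.056400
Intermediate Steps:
(J - 12675)/(w(-63, 26) - 49574) = (9874 - 12675)/(-89 - 49574) = -2801/(-49663) = -2801*(-1/49663) = 2801/49663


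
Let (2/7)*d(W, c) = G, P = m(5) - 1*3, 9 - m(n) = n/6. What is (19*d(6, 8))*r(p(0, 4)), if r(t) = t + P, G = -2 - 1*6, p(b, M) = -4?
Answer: -1862/3 ≈ -620.67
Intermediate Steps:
m(n) = 9 - n/6
P = 31/6 (P = (9 - 1/6*5) - 1*3 = (9 - 5/6) - 3 = 49/6 - 3 = 31/6 ≈ 5.1667)
G = -8 (G = -2 - 6 = -8)
r(t) = 31/6 + t (r(t) = t + 31/6 = 31/6 + t)
d(W, c) = -28 (d(W, c) = (7/2)*(-8) = -28)
(19*d(6, 8))*r(p(0, 4)) = (19*(-28))*(31/6 - 4) = -532*7/6 = -1862/3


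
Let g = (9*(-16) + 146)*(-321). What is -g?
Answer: 642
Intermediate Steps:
g = -642 (g = (-144 + 146)*(-321) = 2*(-321) = -642)
-g = -1*(-642) = 642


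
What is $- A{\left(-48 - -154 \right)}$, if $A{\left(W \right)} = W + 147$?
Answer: $-253$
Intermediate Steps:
$A{\left(W \right)} = 147 + W$
$- A{\left(-48 - -154 \right)} = - (147 - -106) = - (147 + \left(-48 + 154\right)) = - (147 + 106) = \left(-1\right) 253 = -253$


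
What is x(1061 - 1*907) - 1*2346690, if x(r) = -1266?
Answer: -2347956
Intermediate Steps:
x(1061 - 1*907) - 1*2346690 = -1266 - 1*2346690 = -1266 - 2346690 = -2347956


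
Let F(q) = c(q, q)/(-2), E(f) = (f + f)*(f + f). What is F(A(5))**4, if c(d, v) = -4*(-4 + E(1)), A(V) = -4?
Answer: 0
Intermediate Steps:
E(f) = 4*f**2 (E(f) = (2*f)*(2*f) = 4*f**2)
c(d, v) = 0 (c(d, v) = -4*(-4 + 4*1**2) = -4*(-4 + 4*1) = -4*(-4 + 4) = -4*0 = 0)
F(q) = 0 (F(q) = 0/(-2) = 0*(-1/2) = 0)
F(A(5))**4 = 0**4 = 0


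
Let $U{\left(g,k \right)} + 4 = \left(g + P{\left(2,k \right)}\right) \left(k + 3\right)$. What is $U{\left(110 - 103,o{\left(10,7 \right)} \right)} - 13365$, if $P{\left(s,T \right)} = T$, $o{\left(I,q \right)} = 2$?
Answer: $-13324$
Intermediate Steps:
$U{\left(g,k \right)} = -4 + \left(3 + k\right) \left(g + k\right)$ ($U{\left(g,k \right)} = -4 + \left(g + k\right) \left(k + 3\right) = -4 + \left(g + k\right) \left(3 + k\right) = -4 + \left(3 + k\right) \left(g + k\right)$)
$U{\left(110 - 103,o{\left(10,7 \right)} \right)} - 13365 = \left(-4 + 2^{2} + 3 \left(110 - 103\right) + 3 \cdot 2 + \left(110 - 103\right) 2\right) - 13365 = \left(-4 + 4 + 3 \left(110 - 103\right) + 6 + \left(110 - 103\right) 2\right) - 13365 = \left(-4 + 4 + 3 \cdot 7 + 6 + 7 \cdot 2\right) - 13365 = \left(-4 + 4 + 21 + 6 + 14\right) - 13365 = 41 - 13365 = -13324$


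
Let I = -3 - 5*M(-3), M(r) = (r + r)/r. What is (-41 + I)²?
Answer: 2916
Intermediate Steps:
M(r) = 2 (M(r) = (2*r)/r = 2)
I = -13 (I = -3 - 5*2 = -3 - 10 = -13)
(-41 + I)² = (-41 - 13)² = (-54)² = 2916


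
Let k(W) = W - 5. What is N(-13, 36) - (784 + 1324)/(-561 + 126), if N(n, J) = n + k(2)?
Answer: -4852/435 ≈ -11.154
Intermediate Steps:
k(W) = -5 + W
N(n, J) = -3 + n (N(n, J) = n + (-5 + 2) = n - 3 = -3 + n)
N(-13, 36) - (784 + 1324)/(-561 + 126) = (-3 - 13) - (784 + 1324)/(-561 + 126) = -16 - 2108/(-435) = -16 - 2108*(-1)/435 = -16 - 1*(-2108/435) = -16 + 2108/435 = -4852/435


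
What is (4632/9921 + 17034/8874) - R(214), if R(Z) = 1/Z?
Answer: 146644049/61569726 ≈ 2.3818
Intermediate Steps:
(4632/9921 + 17034/8874) - R(214) = (4632/9921 + 17034/8874) - 1/214 = (4632*(1/9921) + 17034*(1/8874)) - 1*1/214 = (1544/3307 + 167/87) - 1/214 = 686597/287709 - 1/214 = 146644049/61569726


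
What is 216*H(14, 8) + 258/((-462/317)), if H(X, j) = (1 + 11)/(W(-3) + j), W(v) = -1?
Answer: 14881/77 ≈ 193.26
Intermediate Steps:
H(X, j) = 12/(-1 + j) (H(X, j) = (1 + 11)/(-1 + j) = 12/(-1 + j))
216*H(14, 8) + 258/((-462/317)) = 216*(12/(-1 + 8)) + 258/((-462/317)) = 216*(12/7) + 258/((-462*1/317)) = 216*(12*(⅐)) + 258/(-462/317) = 216*(12/7) + 258*(-317/462) = 2592/7 - 13631/77 = 14881/77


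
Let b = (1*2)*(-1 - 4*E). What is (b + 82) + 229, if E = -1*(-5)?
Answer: 269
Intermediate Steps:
E = 5
b = -42 (b = (1*2)*(-1 - 4*5) = 2*(-1 - 20) = 2*(-21) = -42)
(b + 82) + 229 = (-42 + 82) + 229 = 40 + 229 = 269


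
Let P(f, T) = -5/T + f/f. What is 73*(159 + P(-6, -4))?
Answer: 47085/4 ≈ 11771.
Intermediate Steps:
P(f, T) = 1 - 5/T (P(f, T) = -5/T + 1 = 1 - 5/T)
73*(159 + P(-6, -4)) = 73*(159 + (-5 - 4)/(-4)) = 73*(159 - ¼*(-9)) = 73*(159 + 9/4) = 73*(645/4) = 47085/4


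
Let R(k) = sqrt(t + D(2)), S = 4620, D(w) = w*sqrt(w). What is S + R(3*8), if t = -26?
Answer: 4620 + sqrt(-26 + 2*sqrt(2)) ≈ 4620.0 + 4.8137*I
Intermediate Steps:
D(w) = w**(3/2)
R(k) = sqrt(-26 + 2*sqrt(2)) (R(k) = sqrt(-26 + 2**(3/2)) = sqrt(-26 + 2*sqrt(2)))
S + R(3*8) = 4620 + sqrt(-26 + 2*sqrt(2))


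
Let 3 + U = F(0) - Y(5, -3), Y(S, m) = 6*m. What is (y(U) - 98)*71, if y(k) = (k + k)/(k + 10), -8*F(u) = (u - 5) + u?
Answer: -281728/41 ≈ -6871.4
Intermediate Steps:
F(u) = 5/8 - u/4 (F(u) = -((u - 5) + u)/8 = -((-5 + u) + u)/8 = -(-5 + 2*u)/8 = 5/8 - u/4)
U = 125/8 (U = -3 + ((5/8 - 1/4*0) - 6*(-3)) = -3 + ((5/8 + 0) - 1*(-18)) = -3 + (5/8 + 18) = -3 + 149/8 = 125/8 ≈ 15.625)
y(k) = 2*k/(10 + k) (y(k) = (2*k)/(10 + k) = 2*k/(10 + k))
(y(U) - 98)*71 = (2*(125/8)/(10 + 125/8) - 98)*71 = (2*(125/8)/(205/8) - 98)*71 = (2*(125/8)*(8/205) - 98)*71 = (50/41 - 98)*71 = -3968/41*71 = -281728/41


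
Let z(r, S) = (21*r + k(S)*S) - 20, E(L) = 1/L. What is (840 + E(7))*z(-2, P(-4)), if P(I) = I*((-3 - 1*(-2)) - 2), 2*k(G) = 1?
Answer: -47048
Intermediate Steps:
k(G) = ½ (k(G) = (½)*1 = ½)
P(I) = -3*I (P(I) = I*((-3 + 2) - 2) = I*(-1 - 2) = I*(-3) = -3*I)
z(r, S) = -20 + S/2 + 21*r (z(r, S) = (21*r + S/2) - 20 = (S/2 + 21*r) - 20 = -20 + S/2 + 21*r)
(840 + E(7))*z(-2, P(-4)) = (840 + 1/7)*(-20 + (-3*(-4))/2 + 21*(-2)) = (840 + ⅐)*(-20 + (½)*12 - 42) = 5881*(-20 + 6 - 42)/7 = (5881/7)*(-56) = -47048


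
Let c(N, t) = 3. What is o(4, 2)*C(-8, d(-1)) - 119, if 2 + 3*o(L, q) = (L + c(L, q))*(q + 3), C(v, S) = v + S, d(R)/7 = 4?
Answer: 101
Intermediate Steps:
d(R) = 28 (d(R) = 7*4 = 28)
C(v, S) = S + v
o(L, q) = -2/3 + (3 + L)*(3 + q)/3 (o(L, q) = -2/3 + ((L + 3)*(q + 3))/3 = -2/3 + ((3 + L)*(3 + q))/3 = -2/3 + (3 + L)*(3 + q)/3)
o(4, 2)*C(-8, d(-1)) - 119 = (7/3 + 4 + 2 + (1/3)*4*2)*(28 - 8) - 119 = (7/3 + 4 + 2 + 8/3)*20 - 119 = 11*20 - 119 = 220 - 119 = 101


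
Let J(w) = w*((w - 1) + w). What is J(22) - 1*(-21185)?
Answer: 22131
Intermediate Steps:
J(w) = w*(-1 + 2*w) (J(w) = w*((-1 + w) + w) = w*(-1 + 2*w))
J(22) - 1*(-21185) = 22*(-1 + 2*22) - 1*(-21185) = 22*(-1 + 44) + 21185 = 22*43 + 21185 = 946 + 21185 = 22131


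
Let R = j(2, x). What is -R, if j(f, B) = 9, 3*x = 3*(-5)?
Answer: -9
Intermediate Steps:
x = -5 (x = (3*(-5))/3 = (⅓)*(-15) = -5)
R = 9
-R = -1*9 = -9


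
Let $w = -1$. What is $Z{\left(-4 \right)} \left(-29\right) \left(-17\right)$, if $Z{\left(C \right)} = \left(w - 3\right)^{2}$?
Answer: $7888$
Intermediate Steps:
$Z{\left(C \right)} = 16$ ($Z{\left(C \right)} = \left(-1 - 3\right)^{2} = \left(-4\right)^{2} = 16$)
$Z{\left(-4 \right)} \left(-29\right) \left(-17\right) = 16 \left(-29\right) \left(-17\right) = \left(-464\right) \left(-17\right) = 7888$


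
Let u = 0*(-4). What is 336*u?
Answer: 0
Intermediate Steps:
u = 0
336*u = 336*0 = 0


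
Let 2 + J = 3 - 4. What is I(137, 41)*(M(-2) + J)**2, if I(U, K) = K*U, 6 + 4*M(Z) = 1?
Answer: 1623313/16 ≈ 1.0146e+5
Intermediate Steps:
M(Z) = -5/4 (M(Z) = -3/2 + (1/4)*1 = -3/2 + 1/4 = -5/4)
J = -3 (J = -2 + (3 - 4) = -2 - 1 = -3)
I(137, 41)*(M(-2) + J)**2 = (41*137)*(-5/4 - 3)**2 = 5617*(-17/4)**2 = 5617*(289/16) = 1623313/16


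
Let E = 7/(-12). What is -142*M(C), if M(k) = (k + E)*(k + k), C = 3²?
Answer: -21513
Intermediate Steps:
E = -7/12 (E = 7*(-1/12) = -7/12 ≈ -0.58333)
C = 9
M(k) = 2*k*(-7/12 + k) (M(k) = (k - 7/12)*(k + k) = (-7/12 + k)*(2*k) = 2*k*(-7/12 + k))
-142*M(C) = -71*9*(-7 + 12*9)/3 = -71*9*(-7 + 108)/3 = -71*9*101/3 = -142*303/2 = -21513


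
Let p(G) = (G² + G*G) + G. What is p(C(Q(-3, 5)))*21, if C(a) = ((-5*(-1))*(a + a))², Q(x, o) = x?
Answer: 34038900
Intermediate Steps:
C(a) = 100*a² (C(a) = (5*(2*a))² = (10*a)² = 100*a²)
p(G) = G + 2*G² (p(G) = (G² + G²) + G = 2*G² + G = G + 2*G²)
p(C(Q(-3, 5)))*21 = ((100*(-3)²)*(1 + 2*(100*(-3)²)))*21 = ((100*9)*(1 + 2*(100*9)))*21 = (900*(1 + 2*900))*21 = (900*(1 + 1800))*21 = (900*1801)*21 = 1620900*21 = 34038900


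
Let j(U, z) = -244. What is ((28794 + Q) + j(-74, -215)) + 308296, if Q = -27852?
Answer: 308994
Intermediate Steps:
((28794 + Q) + j(-74, -215)) + 308296 = ((28794 - 27852) - 244) + 308296 = (942 - 244) + 308296 = 698 + 308296 = 308994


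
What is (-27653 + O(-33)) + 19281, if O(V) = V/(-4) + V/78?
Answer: -434937/52 ≈ -8364.2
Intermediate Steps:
O(V) = -37*V/156 (O(V) = V*(-1/4) + V*(1/78) = -V/4 + V/78 = -37*V/156)
(-27653 + O(-33)) + 19281 = (-27653 - 37/156*(-33)) + 19281 = (-27653 + 407/52) + 19281 = -1437549/52 + 19281 = -434937/52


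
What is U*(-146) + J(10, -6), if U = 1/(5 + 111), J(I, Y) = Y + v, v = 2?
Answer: -305/58 ≈ -5.2586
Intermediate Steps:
J(I, Y) = 2 + Y (J(I, Y) = Y + 2 = 2 + Y)
U = 1/116 ≈ 0.0086207
U*(-146) + J(10, -6) = (1/116)*(-146) + (2 - 6) = -73/58 - 4 = -305/58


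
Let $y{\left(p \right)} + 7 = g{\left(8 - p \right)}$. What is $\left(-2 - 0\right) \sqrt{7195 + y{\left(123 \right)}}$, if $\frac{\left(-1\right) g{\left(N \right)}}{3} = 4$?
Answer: $- 4 \sqrt{1794} \approx -169.42$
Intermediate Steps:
$g{\left(N \right)} = -12$ ($g{\left(N \right)} = \left(-3\right) 4 = -12$)
$y{\left(p \right)} = -19$ ($y{\left(p \right)} = -7 - 12 = -19$)
$\left(-2 - 0\right) \sqrt{7195 + y{\left(123 \right)}} = \left(-2 - 0\right) \sqrt{7195 - 19} = \left(-2 + 0\right) \sqrt{7176} = - 2 \cdot 2 \sqrt{1794} = - 4 \sqrt{1794}$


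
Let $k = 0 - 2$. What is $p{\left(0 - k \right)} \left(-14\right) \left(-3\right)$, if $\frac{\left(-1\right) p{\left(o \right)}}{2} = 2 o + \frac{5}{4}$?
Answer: $-441$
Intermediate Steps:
$k = -2$ ($k = 0 - 2 = -2$)
$p{\left(o \right)} = - \frac{5}{2} - 4 o$ ($p{\left(o \right)} = - 2 \left(2 o + \frac{5}{4}\right) = - 2 \left(\frac{5}{4} + 2 o\right) = - \frac{5}{2} - 4 o$)
$p{\left(0 - k \right)} \left(-14\right) \left(-3\right) = \left(- \frac{5}{2} - 4 \left(0 - -2\right)\right) \left(-14\right) \left(-3\right) = \left(- \frac{5}{2} - 4 \left(0 + 2\right)\right) \left(-14\right) \left(-3\right) = \left(- \frac{5}{2} - 8\right) \left(-14\right) \left(-3\right) = \left(- \frac{21}{2}\right) \left(-14\right) \left(-3\right) = 147 \left(-3\right) = -441$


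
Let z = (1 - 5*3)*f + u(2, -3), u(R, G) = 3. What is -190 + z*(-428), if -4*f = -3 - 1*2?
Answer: 6016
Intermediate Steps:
f = 5/4 (f = -(-3 - 1*2)/4 = -(-3 - 2)/4 = -1/4*(-5) = 5/4 ≈ 1.2500)
z = -29/2 (z = (1 - 5*3)*(5/4) + 3 = (1 - 15)*(5/4) + 3 = -14*5/4 + 3 = -35/2 + 3 = -29/2 ≈ -14.500)
-190 + z*(-428) = -190 - 29/2*(-428) = -190 + 6206 = 6016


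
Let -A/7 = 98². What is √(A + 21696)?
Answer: 2*I*√11383 ≈ 213.38*I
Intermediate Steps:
A = -67228 (A = -7*98² = -7*9604 = -67228)
√(A + 21696) = √(-67228 + 21696) = √(-45532) = 2*I*√11383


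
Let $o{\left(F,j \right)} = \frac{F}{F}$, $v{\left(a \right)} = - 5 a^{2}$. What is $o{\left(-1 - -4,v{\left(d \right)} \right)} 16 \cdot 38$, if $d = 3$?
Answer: $608$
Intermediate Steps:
$o{\left(F,j \right)} = 1$
$o{\left(-1 - -4,v{\left(d \right)} \right)} 16 \cdot 38 = 1 \cdot 16 \cdot 38 = 16 \cdot 38 = 608$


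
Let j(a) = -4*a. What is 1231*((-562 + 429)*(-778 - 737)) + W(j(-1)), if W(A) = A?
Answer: 248040349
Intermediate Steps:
1231*((-562 + 429)*(-778 - 737)) + W(j(-1)) = 1231*((-562 + 429)*(-778 - 737)) - 4*(-1) = 1231*(-133*(-1515)) + 4 = 1231*201495 + 4 = 248040345 + 4 = 248040349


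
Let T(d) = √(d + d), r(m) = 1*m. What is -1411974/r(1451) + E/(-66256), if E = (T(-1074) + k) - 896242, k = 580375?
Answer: -93093426327/96137456 - I*√537/33128 ≈ -968.34 - 0.00069951*I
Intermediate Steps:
r(m) = m
T(d) = √2*√d (T(d) = √(2*d) = √2*√d)
E = -315867 + 2*I*√537 (E = (√2*√(-1074) + 580375) - 896242 = (√2*(I*√1074) + 580375) - 896242 = (2*I*√537 + 580375) - 896242 = (580375 + 2*I*√537) - 896242 = -315867 + 2*I*√537 ≈ -3.1587e+5 + 46.346*I)
-1411974/r(1451) + E/(-66256) = -1411974/1451 + (-315867 + 2*I*√537)/(-66256) = -1411974*1/1451 + (-315867 + 2*I*√537)*(-1/66256) = -1411974/1451 + (315867/66256 - I*√537/33128) = -93093426327/96137456 - I*√537/33128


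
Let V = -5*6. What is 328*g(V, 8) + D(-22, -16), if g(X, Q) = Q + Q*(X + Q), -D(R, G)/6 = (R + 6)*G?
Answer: -56640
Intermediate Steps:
D(R, G) = -6*G*(6 + R) (D(R, G) = -6*(R + 6)*G = -6*(6 + R)*G = -6*G*(6 + R))
V = -30
g(X, Q) = Q + Q*(Q + X)
328*g(V, 8) + D(-22, -16) = 328*(8*(1 + 8 - 30)) - 6*(-16)*(6 - 22) = 328*(8*(-21)) - 6*(-16)*(-16) = 328*(-168) - 1536 = -55104 - 1536 = -56640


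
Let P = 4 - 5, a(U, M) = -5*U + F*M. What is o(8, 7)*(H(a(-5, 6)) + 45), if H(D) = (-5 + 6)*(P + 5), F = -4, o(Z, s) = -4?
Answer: -196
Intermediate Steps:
a(U, M) = -5*U - 4*M
P = -1
H(D) = 4 (H(D) = (-5 + 6)*(-1 + 5) = 1*4 = 4)
o(8, 7)*(H(a(-5, 6)) + 45) = -4*(4 + 45) = -4*49 = -196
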